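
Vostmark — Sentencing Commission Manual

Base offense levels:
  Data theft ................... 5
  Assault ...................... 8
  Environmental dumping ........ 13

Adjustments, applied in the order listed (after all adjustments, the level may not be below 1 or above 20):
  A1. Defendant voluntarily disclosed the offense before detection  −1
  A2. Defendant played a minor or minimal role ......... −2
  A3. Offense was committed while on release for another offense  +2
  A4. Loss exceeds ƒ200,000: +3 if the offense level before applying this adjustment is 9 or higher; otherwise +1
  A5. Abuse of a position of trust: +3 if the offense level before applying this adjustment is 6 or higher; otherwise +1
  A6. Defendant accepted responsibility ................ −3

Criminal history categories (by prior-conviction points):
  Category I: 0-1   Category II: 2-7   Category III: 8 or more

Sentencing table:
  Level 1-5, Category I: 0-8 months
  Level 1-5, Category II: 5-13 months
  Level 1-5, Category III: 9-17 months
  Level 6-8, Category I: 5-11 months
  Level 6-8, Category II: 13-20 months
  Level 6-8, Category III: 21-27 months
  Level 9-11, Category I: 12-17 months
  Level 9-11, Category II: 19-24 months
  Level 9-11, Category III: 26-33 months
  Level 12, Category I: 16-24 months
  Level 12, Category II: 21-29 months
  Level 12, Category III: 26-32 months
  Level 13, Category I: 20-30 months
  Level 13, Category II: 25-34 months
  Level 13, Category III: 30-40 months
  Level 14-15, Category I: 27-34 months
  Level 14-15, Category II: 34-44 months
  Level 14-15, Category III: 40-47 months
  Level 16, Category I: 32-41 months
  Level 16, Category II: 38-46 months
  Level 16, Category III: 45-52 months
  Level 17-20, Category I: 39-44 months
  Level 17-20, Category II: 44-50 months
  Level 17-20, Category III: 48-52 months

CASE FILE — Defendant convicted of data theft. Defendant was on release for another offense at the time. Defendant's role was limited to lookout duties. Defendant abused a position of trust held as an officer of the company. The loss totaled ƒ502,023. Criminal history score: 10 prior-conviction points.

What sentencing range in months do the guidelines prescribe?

26-33 months

Base offense level for data theft: 5.
A2 applies: 5 − 2 = 3.
A3 applies: 3 + 2 = 5.
A4 applies (level before this adjustment is 5 < 9, so +1): 5 + 1 = 6.
A5 applies (level before this adjustment is 6 ≥ 6, so +3): 6 + 3 = 9.
Final offense level: 9.
Criminal history: 10 prior points → Category III (8+).
Level 9 falls in the 9-11 band.
Grid: Level 9-11 × Category III = 26-33 months.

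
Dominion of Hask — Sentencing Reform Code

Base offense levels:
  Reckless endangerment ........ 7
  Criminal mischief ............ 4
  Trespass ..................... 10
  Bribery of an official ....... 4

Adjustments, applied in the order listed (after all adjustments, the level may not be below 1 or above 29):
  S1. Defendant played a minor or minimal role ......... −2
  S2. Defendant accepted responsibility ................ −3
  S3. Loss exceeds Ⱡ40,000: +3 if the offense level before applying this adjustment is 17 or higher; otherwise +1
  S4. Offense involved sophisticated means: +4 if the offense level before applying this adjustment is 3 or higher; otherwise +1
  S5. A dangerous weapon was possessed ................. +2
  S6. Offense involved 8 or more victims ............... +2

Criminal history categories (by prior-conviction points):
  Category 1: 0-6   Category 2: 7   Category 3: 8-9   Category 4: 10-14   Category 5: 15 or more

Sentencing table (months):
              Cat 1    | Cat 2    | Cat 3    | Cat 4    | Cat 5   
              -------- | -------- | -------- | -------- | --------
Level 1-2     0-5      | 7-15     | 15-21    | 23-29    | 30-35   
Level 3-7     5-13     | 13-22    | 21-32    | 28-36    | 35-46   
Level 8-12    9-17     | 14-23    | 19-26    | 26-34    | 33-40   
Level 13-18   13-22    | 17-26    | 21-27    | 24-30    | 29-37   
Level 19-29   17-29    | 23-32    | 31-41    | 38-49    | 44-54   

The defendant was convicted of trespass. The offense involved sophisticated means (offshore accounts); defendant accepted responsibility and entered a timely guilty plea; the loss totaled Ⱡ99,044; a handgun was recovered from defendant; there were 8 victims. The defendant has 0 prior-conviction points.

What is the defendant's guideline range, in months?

Base offense level for trespass: 10.
S2 applies: 10 − 3 = 7.
S3 applies (level before this adjustment is 7 < 17, so +1): 7 + 1 = 8.
S4 applies (level before this adjustment is 8 ≥ 3, so +4): 8 + 4 = 12.
S5 applies: 12 + 2 = 14.
S6 applies: 14 + 2 = 16.
Final offense level: 16.
Criminal history: 0 prior points → Category 1 (0-6).
Level 16 falls in the 13-18 band.
Grid: Level 13-18 × Category 1 = 13-22 months.

13-22 months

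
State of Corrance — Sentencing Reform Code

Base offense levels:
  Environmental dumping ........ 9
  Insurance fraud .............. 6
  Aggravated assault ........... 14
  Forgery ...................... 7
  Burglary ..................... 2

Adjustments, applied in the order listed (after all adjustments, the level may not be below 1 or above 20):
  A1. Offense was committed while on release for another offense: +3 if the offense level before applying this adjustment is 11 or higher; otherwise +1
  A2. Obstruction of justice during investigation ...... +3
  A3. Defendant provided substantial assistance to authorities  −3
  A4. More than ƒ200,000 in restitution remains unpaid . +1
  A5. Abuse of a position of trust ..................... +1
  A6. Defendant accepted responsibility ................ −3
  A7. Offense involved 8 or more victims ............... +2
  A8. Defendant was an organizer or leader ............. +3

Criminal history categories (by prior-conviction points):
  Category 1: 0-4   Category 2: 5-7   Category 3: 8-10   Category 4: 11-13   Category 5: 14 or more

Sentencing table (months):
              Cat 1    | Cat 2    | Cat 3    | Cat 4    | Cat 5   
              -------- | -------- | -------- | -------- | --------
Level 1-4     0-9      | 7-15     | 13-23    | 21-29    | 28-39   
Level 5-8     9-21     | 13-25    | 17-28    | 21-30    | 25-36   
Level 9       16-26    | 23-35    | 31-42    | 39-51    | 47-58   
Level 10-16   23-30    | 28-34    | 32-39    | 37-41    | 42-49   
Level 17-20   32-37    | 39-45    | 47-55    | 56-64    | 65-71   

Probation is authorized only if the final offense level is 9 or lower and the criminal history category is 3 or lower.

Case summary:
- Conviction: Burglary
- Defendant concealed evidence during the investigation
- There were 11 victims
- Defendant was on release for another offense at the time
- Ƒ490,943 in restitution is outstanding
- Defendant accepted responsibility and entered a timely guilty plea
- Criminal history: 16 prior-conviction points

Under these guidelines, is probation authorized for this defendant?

Base offense level for burglary: 2.
A1 applies (level before this adjustment is 2 < 11, so +1): 2 + 1 = 3.
A2 applies: 3 + 3 = 6.
A4 applies: 6 + 1 = 7.
A6 applies: 7 − 3 = 4.
A7 applies: 4 + 2 = 6.
Final offense level: 6.
Criminal history: 16 prior points → Category 5 (14+).
Level 6 falls in the 5-8 band.
Grid: Level 5-8 × Category 5 = 25-36 months.
Probation check: level 6 ≤ 9 and category 5 > 3 → not eligible.

No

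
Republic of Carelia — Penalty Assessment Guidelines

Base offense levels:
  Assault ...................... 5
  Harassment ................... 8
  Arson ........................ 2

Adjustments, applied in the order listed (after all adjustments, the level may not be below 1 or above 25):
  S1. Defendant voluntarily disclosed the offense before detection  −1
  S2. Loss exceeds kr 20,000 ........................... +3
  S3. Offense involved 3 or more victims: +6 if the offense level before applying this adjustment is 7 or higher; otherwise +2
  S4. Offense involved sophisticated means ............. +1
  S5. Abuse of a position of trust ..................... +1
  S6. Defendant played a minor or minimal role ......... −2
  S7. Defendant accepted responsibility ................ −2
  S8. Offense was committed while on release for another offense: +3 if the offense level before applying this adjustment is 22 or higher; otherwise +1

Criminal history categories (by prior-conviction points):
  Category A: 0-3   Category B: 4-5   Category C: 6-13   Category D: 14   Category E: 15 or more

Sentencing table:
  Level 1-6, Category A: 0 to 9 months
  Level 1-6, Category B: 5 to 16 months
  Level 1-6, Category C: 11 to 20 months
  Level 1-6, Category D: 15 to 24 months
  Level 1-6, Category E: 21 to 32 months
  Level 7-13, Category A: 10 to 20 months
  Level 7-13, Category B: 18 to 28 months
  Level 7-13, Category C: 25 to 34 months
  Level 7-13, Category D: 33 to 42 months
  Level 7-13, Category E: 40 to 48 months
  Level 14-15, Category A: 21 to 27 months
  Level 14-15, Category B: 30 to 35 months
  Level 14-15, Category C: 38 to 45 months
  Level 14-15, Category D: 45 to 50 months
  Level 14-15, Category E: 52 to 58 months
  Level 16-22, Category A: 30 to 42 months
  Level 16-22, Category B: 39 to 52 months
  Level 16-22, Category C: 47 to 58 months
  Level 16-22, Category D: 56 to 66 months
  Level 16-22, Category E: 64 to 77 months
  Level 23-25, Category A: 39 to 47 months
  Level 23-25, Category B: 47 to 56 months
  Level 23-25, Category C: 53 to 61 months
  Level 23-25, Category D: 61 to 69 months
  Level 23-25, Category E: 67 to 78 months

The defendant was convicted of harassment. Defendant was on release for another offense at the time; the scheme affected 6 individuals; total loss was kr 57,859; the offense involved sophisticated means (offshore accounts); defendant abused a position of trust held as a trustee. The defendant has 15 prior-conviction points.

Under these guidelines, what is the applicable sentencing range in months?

Base offense level for harassment: 8.
S2 applies: 8 + 3 = 11.
S3 applies (level before this adjustment is 11 ≥ 7, so +6): 11 + 6 = 17.
S4 applies: 17 + 1 = 18.
S5 applies: 18 + 1 = 19.
S7 does not apply.
S8 applies (level before this adjustment is 19 < 22, so +1): 19 + 1 = 20.
Final offense level: 20.
Criminal history: 15 prior points → Category E (15+).
Level 20 falls in the 16-22 band.
Grid: Level 16-22 × Category E = 64-77 months.

64-77 months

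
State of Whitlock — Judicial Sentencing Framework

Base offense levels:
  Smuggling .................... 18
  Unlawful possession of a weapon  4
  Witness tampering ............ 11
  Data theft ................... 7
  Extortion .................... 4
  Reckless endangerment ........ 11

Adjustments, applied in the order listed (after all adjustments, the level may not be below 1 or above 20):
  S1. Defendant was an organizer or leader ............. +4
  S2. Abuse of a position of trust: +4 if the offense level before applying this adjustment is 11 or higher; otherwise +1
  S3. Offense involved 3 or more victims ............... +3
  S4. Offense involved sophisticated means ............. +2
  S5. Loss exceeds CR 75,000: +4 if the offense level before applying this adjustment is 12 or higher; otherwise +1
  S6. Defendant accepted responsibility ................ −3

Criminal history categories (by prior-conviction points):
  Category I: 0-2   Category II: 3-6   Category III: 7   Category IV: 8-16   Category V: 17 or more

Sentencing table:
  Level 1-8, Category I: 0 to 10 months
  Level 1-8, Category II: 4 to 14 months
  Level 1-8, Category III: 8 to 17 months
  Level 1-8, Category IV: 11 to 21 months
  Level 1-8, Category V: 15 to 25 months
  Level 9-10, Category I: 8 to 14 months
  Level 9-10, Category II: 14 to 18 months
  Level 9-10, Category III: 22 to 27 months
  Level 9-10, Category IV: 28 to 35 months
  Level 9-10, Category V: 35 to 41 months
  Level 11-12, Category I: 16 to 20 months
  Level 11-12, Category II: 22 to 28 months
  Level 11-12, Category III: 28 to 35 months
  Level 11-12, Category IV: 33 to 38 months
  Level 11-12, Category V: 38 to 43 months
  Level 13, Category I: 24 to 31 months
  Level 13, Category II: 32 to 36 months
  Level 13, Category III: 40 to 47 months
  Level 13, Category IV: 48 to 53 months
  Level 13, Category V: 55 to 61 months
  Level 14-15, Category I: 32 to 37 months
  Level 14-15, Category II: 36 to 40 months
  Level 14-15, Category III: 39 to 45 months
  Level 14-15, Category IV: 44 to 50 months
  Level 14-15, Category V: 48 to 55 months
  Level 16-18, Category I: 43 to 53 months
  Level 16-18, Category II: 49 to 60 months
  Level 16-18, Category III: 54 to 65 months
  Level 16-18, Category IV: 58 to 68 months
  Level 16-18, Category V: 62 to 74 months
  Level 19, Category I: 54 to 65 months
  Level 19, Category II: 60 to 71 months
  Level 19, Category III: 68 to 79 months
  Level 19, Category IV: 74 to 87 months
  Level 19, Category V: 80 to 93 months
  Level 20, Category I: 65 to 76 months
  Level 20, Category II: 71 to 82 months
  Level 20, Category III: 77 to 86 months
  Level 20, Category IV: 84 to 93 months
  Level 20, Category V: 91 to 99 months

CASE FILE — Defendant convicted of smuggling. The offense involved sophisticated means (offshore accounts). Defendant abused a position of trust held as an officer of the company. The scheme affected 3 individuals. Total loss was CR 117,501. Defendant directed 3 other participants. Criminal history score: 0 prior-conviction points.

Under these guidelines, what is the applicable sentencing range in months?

Base offense level for smuggling: 18.
S1 applies: 18 + 4 = 22.
S2 applies (level before this adjustment is 22 ≥ 11, so +4): 22 + 4 = 26.
S3 applies: 26 + 3 = 29.
S4 applies: 29 + 2 = 31.
S5 applies (level before this adjustment is 31 ≥ 12, so +4): 31 + 4 = 35.
Level 35 exceeds the maximum of 20; capped at 20.
Final offense level: 20.
Criminal history: 0 prior points → Category I (0-2).
Level 20 falls in the 20 band.
Grid: Level 20 × Category I = 65-76 months.

65-76 months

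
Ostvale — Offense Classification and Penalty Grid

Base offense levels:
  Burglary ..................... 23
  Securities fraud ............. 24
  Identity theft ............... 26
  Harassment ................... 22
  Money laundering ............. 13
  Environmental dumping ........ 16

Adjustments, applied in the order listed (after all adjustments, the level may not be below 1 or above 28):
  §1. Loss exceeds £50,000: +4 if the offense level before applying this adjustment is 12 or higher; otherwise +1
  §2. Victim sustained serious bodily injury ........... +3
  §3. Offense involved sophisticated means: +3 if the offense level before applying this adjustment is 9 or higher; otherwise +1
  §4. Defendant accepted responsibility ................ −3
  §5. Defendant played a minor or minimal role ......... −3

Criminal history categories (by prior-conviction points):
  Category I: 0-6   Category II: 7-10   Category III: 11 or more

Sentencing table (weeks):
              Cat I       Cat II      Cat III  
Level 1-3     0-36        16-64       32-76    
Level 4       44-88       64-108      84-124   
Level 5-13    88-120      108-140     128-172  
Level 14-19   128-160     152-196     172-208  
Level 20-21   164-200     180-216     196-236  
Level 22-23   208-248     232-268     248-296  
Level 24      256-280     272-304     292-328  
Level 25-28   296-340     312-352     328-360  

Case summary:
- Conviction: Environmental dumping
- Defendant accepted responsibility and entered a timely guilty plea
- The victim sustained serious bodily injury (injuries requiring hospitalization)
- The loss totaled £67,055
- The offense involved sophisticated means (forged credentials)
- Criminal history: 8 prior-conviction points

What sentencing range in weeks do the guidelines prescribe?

Base offense level for environmental dumping: 16.
§1 applies (level before this adjustment is 16 ≥ 12, so +4): 16 + 4 = 20.
§2 applies: 20 + 3 = 23.
§3 applies (level before this adjustment is 23 ≥ 9, so +3): 23 + 3 = 26.
§4 applies: 26 − 3 = 23.
Final offense level: 23.
Criminal history: 8 prior points → Category II (7-10).
Level 23 falls in the 22-23 band.
Grid: Level 22-23 × Category II = 232-268 weeks.

232-268 weeks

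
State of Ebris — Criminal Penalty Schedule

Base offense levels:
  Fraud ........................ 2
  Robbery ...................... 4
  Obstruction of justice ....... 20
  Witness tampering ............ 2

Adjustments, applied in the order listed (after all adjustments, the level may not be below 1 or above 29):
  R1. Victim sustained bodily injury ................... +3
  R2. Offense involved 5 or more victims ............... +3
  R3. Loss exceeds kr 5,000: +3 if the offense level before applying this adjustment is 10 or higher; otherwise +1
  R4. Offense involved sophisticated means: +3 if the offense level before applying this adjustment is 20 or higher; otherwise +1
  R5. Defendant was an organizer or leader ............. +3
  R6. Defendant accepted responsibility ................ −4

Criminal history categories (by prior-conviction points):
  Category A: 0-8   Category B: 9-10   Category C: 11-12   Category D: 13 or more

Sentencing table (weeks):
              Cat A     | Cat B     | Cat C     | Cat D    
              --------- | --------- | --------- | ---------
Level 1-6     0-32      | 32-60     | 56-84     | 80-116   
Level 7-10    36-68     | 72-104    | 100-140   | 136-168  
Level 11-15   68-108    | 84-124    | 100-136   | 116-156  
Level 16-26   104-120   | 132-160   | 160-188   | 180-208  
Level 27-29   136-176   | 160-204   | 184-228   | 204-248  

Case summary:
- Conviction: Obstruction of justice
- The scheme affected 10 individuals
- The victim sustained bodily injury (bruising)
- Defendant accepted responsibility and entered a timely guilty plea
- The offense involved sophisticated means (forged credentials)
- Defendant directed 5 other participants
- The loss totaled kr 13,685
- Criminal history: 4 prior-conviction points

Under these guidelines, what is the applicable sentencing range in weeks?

136-176 weeks

Base offense level for obstruction of justice: 20.
R1 applies: 20 + 3 = 23.
R2 applies: 23 + 3 = 26.
R3 applies (level before this adjustment is 26 ≥ 10, so +3): 26 + 3 = 29.
R4 applies (level before this adjustment is 29 ≥ 20, so +3): 29 + 3 = 32.
R5 applies: 32 + 3 = 35.
R6 applies: 35 − 4 = 31.
Level 31 exceeds the maximum of 29; capped at 29.
Final offense level: 29.
Criminal history: 4 prior points → Category A (0-8).
Level 29 falls in the 27-29 band.
Grid: Level 27-29 × Category A = 136-176 weeks.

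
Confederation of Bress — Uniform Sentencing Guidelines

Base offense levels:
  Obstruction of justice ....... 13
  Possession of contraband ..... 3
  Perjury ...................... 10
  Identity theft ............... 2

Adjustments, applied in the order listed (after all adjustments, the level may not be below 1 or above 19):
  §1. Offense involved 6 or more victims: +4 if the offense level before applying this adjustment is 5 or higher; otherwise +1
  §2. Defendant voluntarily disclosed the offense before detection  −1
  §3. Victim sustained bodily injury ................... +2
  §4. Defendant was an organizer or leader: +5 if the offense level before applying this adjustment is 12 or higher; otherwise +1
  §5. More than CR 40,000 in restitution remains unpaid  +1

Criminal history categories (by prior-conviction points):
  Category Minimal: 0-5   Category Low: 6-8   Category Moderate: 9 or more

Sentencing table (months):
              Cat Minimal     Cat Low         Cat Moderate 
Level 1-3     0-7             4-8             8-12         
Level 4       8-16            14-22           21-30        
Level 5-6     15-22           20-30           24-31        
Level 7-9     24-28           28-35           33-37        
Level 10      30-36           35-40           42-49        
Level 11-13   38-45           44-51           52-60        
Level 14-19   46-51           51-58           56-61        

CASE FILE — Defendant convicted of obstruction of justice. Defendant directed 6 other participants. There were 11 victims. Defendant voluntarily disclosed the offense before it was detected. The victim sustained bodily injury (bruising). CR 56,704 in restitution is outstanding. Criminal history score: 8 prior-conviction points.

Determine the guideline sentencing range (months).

51-58 months

Base offense level for obstruction of justice: 13.
§1 applies (level before this adjustment is 13 ≥ 5, so +4): 13 + 4 = 17.
§2 applies: 17 − 1 = 16.
§3 applies: 16 + 2 = 18.
§4 applies (level before this adjustment is 18 ≥ 12, so +5): 18 + 5 = 23.
§5 applies: 23 + 1 = 24.
Level 24 exceeds the maximum of 19; capped at 19.
Final offense level: 19.
Criminal history: 8 prior points → Category Low (6-8).
Level 19 falls in the 14-19 band.
Grid: Level 14-19 × Category Low = 51-58 months.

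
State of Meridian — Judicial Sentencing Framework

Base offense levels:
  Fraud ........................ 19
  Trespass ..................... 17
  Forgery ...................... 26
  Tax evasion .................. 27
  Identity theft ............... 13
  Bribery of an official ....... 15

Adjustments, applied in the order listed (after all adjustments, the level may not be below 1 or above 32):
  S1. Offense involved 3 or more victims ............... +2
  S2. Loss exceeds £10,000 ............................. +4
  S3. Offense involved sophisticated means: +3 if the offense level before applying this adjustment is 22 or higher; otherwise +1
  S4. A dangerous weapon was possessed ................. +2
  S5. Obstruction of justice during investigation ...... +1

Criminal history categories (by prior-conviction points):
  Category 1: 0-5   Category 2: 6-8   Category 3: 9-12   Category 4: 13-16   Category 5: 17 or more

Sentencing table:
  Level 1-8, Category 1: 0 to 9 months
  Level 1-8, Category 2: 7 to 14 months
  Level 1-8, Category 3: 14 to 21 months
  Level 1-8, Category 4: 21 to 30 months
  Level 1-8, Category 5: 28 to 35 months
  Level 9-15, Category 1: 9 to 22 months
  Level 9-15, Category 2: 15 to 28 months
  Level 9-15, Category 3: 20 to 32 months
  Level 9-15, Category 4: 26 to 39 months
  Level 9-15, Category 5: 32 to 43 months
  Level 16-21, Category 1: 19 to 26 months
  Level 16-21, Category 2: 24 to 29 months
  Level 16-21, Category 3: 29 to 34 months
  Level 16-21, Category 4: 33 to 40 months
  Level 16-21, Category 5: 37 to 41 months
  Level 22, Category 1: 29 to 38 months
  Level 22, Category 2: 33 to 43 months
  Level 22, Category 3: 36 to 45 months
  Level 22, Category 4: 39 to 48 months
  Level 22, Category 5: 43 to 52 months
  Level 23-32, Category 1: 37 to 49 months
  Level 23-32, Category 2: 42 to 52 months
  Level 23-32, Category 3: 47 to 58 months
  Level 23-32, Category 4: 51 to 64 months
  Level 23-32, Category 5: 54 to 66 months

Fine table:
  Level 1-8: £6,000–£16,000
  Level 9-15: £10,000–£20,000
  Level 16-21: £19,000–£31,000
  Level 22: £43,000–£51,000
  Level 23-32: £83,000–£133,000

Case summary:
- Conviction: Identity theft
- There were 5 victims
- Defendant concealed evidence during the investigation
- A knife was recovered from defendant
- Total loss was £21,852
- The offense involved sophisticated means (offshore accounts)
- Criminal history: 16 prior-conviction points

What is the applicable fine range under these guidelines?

£83,000–£133,000

Base offense level for identity theft: 13.
S1 applies: 13 + 2 = 15.
S2 applies: 15 + 4 = 19.
S3 applies (level before this adjustment is 19 < 22, so +1): 19 + 1 = 20.
S4 applies: 20 + 2 = 22.
S5 applies: 22 + 1 = 23.
Final offense level: 23.
Level 23 falls in the 23-32 band.
Fine table: Level 23-32 → £83,000–£133,000.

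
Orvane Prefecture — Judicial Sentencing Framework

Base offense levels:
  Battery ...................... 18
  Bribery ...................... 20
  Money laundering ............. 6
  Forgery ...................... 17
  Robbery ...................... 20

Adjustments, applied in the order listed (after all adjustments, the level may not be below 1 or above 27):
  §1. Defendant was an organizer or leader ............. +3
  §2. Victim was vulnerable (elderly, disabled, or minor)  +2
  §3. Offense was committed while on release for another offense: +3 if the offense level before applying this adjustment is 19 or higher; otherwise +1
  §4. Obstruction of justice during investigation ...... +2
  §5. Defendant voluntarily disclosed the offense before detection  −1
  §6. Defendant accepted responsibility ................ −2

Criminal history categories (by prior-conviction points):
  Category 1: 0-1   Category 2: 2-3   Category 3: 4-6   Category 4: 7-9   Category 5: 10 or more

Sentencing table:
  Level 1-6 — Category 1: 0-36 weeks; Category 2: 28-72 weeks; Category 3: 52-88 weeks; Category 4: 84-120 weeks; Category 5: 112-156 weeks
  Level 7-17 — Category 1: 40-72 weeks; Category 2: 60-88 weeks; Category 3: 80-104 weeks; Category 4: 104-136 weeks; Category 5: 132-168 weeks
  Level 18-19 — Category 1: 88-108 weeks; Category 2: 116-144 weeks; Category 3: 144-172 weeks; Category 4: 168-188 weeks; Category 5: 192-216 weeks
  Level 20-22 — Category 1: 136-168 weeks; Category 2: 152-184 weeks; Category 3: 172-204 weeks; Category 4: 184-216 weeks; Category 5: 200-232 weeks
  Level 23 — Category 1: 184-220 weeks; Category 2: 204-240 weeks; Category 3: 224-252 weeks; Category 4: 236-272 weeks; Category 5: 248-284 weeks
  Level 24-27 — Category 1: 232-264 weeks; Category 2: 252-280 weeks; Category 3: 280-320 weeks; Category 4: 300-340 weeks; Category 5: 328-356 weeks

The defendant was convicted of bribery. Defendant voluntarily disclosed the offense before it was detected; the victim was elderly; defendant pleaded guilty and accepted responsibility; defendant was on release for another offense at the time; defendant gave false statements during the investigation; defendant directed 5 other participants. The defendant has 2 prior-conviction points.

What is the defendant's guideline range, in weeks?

Base offense level for bribery: 20.
§1 applies: 20 + 3 = 23.
§2 applies: 23 + 2 = 25.
§3 applies (level before this adjustment is 25 ≥ 19, so +3): 25 + 3 = 28.
§4 applies: 28 + 2 = 30.
§5 applies: 30 − 1 = 29.
§6 applies: 29 − 2 = 27.
Final offense level: 27.
Criminal history: 2 prior points → Category 2 (2-3).
Level 27 falls in the 24-27 band.
Grid: Level 24-27 × Category 2 = 252-280 weeks.

252-280 weeks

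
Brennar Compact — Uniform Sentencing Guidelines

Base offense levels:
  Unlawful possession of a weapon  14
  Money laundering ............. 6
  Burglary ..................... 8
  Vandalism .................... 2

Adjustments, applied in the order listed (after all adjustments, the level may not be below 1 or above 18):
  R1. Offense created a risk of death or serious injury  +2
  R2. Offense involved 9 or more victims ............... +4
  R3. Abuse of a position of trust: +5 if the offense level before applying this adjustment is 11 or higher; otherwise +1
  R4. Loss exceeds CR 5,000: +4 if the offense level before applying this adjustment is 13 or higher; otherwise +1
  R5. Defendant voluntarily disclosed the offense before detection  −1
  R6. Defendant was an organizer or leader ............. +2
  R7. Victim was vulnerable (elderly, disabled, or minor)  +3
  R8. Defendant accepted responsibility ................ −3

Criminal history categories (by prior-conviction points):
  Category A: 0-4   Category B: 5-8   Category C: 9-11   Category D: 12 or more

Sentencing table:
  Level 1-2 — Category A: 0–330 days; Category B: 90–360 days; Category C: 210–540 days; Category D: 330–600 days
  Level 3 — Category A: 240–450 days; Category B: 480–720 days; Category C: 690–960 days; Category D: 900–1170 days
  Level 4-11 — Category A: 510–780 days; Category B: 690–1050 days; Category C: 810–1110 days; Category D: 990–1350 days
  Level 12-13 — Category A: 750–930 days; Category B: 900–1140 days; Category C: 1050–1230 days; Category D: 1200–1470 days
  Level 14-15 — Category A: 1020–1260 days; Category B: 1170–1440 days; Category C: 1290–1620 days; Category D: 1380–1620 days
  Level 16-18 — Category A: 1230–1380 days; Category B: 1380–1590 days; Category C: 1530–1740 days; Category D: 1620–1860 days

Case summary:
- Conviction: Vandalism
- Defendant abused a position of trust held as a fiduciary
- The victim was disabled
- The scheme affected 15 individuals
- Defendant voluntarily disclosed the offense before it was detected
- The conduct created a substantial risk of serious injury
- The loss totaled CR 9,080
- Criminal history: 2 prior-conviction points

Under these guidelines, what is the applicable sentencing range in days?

Base offense level for vandalism: 2.
R1 applies: 2 + 2 = 4.
R2 applies: 4 + 4 = 8.
R3 applies (level before this adjustment is 8 < 11, so +1): 8 + 1 = 9.
R4 applies (level before this adjustment is 9 < 13, so +1): 9 + 1 = 10.
R5 applies: 10 − 1 = 9.
R7 applies: 9 + 3 = 12.
Final offense level: 12.
Criminal history: 2 prior points → Category A (0-4).
Level 12 falls in the 12-13 band.
Grid: Level 12-13 × Category A = 750-930 days.

750-930 days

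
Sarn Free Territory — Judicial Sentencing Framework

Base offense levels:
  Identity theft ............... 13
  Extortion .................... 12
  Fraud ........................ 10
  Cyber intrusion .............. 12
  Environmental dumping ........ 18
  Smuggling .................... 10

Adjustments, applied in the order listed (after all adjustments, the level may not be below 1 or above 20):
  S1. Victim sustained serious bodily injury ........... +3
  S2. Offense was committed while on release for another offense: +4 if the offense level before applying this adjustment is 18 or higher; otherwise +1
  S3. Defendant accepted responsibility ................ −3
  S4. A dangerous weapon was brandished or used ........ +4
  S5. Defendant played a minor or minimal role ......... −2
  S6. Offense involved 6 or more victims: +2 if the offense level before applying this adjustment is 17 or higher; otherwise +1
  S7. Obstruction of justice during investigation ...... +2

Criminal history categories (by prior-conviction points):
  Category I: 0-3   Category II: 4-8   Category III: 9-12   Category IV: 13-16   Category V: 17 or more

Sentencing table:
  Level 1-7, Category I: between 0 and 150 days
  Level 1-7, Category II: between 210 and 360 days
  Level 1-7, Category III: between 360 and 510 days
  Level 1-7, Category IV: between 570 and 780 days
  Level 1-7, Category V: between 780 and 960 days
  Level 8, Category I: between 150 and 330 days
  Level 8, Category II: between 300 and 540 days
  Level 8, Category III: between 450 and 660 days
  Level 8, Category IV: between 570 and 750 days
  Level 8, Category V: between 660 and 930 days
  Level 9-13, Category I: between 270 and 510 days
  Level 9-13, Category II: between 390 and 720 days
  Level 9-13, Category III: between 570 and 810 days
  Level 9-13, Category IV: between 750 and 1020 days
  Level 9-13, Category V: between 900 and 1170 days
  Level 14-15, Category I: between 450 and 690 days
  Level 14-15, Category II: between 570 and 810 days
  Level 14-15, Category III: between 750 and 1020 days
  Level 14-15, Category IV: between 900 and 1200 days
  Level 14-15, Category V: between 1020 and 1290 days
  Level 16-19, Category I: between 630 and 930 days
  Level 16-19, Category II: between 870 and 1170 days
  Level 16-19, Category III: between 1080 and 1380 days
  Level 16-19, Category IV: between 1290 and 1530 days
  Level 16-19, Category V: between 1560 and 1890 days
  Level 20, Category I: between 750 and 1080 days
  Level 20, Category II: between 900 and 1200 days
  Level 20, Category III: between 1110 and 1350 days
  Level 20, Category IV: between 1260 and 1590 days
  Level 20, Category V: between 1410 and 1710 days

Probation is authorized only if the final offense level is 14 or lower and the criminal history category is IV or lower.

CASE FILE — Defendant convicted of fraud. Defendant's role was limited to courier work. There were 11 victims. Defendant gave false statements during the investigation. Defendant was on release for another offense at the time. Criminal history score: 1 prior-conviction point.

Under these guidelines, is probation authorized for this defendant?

Base offense level for fraud: 10.
S1 does not apply.
S2 applies (level before this adjustment is 10 < 18, so +1): 10 + 1 = 11.
S4 does not apply.
S5 applies: 11 − 2 = 9.
S6 applies (level before this adjustment is 9 < 17, so +1): 9 + 1 = 10.
S7 applies: 10 + 2 = 12.
Final offense level: 12.
Criminal history: 1 prior point → Category I (0-3).
Level 12 falls in the 9-13 band.
Grid: Level 9-13 × Category I = 270-510 days.
Probation check: level 12 ≤ 14 and category I ≤ IV → eligible.

Yes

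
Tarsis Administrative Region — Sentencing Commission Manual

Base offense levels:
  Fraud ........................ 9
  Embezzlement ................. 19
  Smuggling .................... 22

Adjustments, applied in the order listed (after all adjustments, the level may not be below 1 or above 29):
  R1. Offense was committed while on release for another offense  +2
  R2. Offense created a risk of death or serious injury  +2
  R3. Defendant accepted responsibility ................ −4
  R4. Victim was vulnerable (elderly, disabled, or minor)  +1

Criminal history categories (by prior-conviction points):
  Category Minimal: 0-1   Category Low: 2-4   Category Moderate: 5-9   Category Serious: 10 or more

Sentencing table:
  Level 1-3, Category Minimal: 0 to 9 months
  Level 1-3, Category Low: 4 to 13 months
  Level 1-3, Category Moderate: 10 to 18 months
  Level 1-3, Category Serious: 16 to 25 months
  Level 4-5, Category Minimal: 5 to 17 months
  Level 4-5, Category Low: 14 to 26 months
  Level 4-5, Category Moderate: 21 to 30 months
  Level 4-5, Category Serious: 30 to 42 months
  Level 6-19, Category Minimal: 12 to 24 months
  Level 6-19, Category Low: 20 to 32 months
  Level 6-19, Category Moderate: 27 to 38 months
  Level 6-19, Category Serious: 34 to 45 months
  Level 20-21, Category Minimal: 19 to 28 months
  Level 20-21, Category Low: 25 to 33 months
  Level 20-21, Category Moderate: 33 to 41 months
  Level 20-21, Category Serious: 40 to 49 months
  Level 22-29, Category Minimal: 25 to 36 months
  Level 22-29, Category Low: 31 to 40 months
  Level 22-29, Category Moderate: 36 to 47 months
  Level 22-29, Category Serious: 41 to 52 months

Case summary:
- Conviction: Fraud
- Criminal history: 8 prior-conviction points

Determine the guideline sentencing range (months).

27-38 months

Base offense level for fraud: 9.
Final offense level: 9.
Criminal history: 8 prior points → Category Moderate (5-9).
Level 9 falls in the 6-19 band.
Grid: Level 6-19 × Category Moderate = 27-38 months.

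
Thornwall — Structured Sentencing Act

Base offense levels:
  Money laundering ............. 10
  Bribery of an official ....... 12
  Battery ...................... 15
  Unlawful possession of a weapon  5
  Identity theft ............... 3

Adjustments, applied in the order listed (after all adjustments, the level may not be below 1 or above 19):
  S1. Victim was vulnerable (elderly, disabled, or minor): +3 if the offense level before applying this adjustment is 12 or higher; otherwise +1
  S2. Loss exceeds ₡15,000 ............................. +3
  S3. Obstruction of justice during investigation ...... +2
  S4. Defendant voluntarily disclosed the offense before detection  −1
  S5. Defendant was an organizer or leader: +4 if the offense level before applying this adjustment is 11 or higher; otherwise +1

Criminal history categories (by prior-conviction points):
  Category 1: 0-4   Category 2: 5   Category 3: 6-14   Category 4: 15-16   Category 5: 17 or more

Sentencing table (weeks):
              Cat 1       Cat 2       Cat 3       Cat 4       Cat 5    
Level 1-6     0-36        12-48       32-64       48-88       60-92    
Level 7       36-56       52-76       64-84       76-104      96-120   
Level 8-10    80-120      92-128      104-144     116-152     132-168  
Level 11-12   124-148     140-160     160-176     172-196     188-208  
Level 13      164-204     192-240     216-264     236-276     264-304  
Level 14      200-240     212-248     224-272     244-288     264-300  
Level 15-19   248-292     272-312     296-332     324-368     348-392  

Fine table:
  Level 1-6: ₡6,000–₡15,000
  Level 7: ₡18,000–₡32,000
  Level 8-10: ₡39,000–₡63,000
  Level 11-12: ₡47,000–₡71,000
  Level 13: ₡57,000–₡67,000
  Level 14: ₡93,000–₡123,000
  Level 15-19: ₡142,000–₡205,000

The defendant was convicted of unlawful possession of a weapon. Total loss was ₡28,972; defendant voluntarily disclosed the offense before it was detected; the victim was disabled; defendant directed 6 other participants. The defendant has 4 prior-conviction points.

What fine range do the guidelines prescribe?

₡39,000–₡63,000

Base offense level for unlawful possession of a weapon: 5.
S1 applies (level before this adjustment is 5 < 12, so +1): 5 + 1 = 6.
S2 applies: 6 + 3 = 9.
S3 does not apply.
S4 applies: 9 − 1 = 8.
S5 applies (level before this adjustment is 8 < 11, so +1): 8 + 1 = 9.
Final offense level: 9.
Level 9 falls in the 8-10 band.
Fine table: Level 8-10 → ₡39,000–₡63,000.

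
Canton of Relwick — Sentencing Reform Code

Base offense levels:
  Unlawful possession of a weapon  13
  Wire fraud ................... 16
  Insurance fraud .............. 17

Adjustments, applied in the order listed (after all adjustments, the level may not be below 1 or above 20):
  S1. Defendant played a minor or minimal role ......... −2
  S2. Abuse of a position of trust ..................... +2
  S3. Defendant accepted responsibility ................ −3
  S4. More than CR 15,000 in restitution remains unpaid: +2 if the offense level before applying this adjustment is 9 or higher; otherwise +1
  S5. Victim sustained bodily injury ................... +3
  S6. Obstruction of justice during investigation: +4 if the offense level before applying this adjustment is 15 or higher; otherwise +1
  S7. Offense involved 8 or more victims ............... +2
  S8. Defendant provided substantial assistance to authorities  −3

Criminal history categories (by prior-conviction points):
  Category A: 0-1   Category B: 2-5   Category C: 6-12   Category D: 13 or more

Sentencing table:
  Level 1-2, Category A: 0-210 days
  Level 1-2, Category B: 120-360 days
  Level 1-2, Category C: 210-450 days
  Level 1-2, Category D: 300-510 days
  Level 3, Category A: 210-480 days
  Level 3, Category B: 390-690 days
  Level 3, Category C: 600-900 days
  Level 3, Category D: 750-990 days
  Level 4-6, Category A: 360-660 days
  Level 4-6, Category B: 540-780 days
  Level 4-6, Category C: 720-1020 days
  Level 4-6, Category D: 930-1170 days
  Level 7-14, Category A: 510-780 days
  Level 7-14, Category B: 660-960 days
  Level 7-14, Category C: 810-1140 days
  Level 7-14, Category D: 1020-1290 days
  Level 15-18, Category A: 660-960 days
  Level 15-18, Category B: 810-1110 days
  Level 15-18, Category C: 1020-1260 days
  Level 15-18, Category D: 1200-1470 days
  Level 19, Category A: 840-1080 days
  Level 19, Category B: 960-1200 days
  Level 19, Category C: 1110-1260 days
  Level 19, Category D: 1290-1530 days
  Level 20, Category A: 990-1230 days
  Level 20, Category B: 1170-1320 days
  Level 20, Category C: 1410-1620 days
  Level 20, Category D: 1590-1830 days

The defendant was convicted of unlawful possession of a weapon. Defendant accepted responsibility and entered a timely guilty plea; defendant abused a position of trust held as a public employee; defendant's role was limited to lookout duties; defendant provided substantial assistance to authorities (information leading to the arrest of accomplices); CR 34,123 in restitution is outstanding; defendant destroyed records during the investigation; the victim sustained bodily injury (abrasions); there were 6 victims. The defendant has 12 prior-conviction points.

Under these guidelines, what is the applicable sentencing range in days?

Base offense level for unlawful possession of a weapon: 13.
S1 applies: 13 − 2 = 11.
S2 applies: 11 + 2 = 13.
S3 applies: 13 − 3 = 10.
S4 applies (level before this adjustment is 10 ≥ 9, so +2): 10 + 2 = 12.
S5 applies: 12 + 3 = 15.
S6 applies (level before this adjustment is 15 ≥ 15, so +4): 15 + 4 = 19.
S8 applies: 19 − 3 = 16.
Final offense level: 16.
Criminal history: 12 prior points → Category C (6-12).
Level 16 falls in the 15-18 band.
Grid: Level 15-18 × Category C = 1020-1260 days.

1020-1260 days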